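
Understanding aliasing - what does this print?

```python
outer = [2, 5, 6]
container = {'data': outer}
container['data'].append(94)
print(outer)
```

Key concept: dict holds reference to list.
Step by step:
`outer = [2, 5, 6]` → outer = [2, 5, 6]
`container = {'data': outer}` → container = {'data': [2, 5, 6]}
`container['data'].append(94)` → outer = [2, 5, 6, 94]; container = {'data': [2, 5, 6, 94]}
`print(outer)` → prints [2, 5, 6, 94]

Answer: [2, 5, 6, 94]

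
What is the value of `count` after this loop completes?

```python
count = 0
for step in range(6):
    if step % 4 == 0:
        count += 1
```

Count numbers divisible by 4 in range(6)
`count` takes the values: 0 → 1 → 2

Answer: 2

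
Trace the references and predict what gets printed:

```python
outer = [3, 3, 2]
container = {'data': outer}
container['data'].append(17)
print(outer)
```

Key concept: dict holds reference to list.
Step by step:
`outer = [3, 3, 2]` → outer = [3, 3, 2]
`container = {'data': outer}` → container = {'data': [3, 3, 2]}
`container['data'].append(17)` → outer = [3, 3, 2, 17]; container = {'data': [3, 3, 2, 17]}
`print(outer)` → prints [3, 3, 2, 17]

Answer: [3, 3, 2, 17]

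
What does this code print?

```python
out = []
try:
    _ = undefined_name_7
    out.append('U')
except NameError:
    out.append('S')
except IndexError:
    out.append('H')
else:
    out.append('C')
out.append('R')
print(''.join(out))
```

Execution trace: 'S' (except NameError) → 'R' (after the try/except). Output: SR

Answer: SR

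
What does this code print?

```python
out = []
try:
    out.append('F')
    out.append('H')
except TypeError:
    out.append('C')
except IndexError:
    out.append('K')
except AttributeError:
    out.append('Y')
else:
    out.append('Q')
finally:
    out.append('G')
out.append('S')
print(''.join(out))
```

Execution trace: 'F' (try body) → 'H' (try body, no exception) → 'Q' (else) → 'G' (finally) → 'S' (after the try/except). Output: FHQGS

Answer: FHQGS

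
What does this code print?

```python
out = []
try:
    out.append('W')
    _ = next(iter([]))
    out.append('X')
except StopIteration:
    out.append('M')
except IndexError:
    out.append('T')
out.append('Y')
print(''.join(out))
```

Execution trace: 'W' (try body) → 'M' (except StopIteration) → 'Y' (after the try/except). Output: WMY

Answer: WMY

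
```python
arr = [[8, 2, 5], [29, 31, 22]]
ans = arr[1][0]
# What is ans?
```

Trace:
`arr = [[8, 2, 5], [29, 31, 22]]` → arr = [[8, 2, 5], [29, 31, 22]]
`ans = arr[1][0]` → ans = 29
So ans = 29

Answer: 29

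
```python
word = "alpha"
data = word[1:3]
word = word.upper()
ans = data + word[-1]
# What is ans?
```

Trace:
`word = "alpha"` → word = 'alpha'
`data = word[1:3]` → data = 'lp'
`word = word.upper()` → word = 'ALPHA'
`ans = data + word[-1]` → ans = 'lpA'
So ans = 'lpA'

Answer: 'lpA'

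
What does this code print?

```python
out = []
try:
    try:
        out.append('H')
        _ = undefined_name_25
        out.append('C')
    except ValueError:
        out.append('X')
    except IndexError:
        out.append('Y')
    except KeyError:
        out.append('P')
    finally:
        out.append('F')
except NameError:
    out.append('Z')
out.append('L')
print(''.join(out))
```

Execution trace: 'H' (try body) → 'F' (finally) → 'Z' (outer except NameError) → 'L' (after the try/except). Output: HFZL

Answer: HFZL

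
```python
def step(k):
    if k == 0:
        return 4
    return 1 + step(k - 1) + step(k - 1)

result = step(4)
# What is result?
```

step(k) = 1 + 2·step(k-1), step(0)=4. Closed form: (4+1)·2^4 - 1 = 79.

Answer: 79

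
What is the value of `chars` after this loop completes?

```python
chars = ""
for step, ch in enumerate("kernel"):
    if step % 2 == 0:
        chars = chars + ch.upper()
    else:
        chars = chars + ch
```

Uppercase even positions in 'kernel'
`chars` takes the values: "" → "K" → "Ke" → "KeR" → "KeRn" → "KeRnE" → "KeRnEl"

Answer: "KeRnEl"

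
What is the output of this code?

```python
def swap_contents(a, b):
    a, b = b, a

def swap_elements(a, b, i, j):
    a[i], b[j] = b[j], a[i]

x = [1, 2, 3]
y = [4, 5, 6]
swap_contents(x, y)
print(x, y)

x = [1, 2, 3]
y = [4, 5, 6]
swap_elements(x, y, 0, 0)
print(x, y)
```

Key concept: parameter rebinding vs mutation.
Step by step:
`x = [1, 2, 3]` → x = [1, 2, 3]
`y = [4, 5, 6]` → y = [4, 5, 6]
`swap_contents(x, y)` → no visible change to tracked variables
`print(x, y)` → prints [1, 2, 3] [4, 5, 6]
`x = [1, 2, 3]` → x = [1, 2, 3]
`y = [4, 5, 6]` → y = [4, 5, 6]
`swap_elements(x, y, 0, 0)` → x = [4, 2, 3]; y = [1, 5, 6]
`print(x, y)` → prints [4, 2, 3] [1, 5, 6]

Answer:
[1, 2, 3] [4, 5, 6]
[4, 2, 3] [1, 5, 6]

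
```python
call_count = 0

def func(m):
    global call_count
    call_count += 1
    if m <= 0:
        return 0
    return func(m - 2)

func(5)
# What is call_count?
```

Linear recursion stepping by 2: 4 calls from m=5 down to ≤0.

Answer: 4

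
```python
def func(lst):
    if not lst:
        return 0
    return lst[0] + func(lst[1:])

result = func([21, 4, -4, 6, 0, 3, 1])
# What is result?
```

21 + 4 + (-4) + 6 + 0 + 3 + 1 + 0 = 31

Answer: 31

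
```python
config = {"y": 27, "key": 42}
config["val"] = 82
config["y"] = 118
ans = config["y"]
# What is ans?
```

Trace:
`config = {"y": 27, "key": 42}` → config = {'y': 27, 'key': 42}
`config["val"] = 82` → config = {'y': 27, 'key': 42, 'val': 82}
`config["y"] = 118` → config = {'y': 118, 'key': 42, 'val': 82}
`ans = config["y"]` → ans = 118
So ans = 118

Answer: 118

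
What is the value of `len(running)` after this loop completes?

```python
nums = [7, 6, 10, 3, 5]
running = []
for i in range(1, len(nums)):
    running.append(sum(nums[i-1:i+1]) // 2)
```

Number of 2-element averages
`running` takes the values: [] → [6] → [6, 8] → [6, 8, 6] → [6, 8, 6, 4]
So `len(running)` = 4

Answer: 4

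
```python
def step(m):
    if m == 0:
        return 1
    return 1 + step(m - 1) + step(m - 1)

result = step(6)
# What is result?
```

step(m) = 1 + 2·step(m-1), step(0)=1. Closed form: (1+1)·2^6 - 1 = 127.

Answer: 127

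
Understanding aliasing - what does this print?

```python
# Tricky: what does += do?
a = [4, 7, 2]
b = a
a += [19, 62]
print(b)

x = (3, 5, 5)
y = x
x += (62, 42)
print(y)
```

Key concept: += behavior differs for mutable vs immutable.
Step by step:
`a = [4, 7, 2]` → a = [4, 7, 2]
`b = a` → b = [4, 7, 2] (same object as a)
`a += [19, 62]` → a = [4, 7, 2, 19, 62] (same object as b); b = [4, 7, 2, 19, 62] (same object as a)
`print(b)` → prints [4, 7, 2, 19, 62]
`x = (3, 5, 5)` → x = (3, 5, 5)
`y = x` → y = (3, 5, 5)
`x += (62, 42)` → x = (3, 5, 5, 62, 42)
`print(y)` → prints (3, 5, 5)

Answer:
[4, 7, 2, 19, 62]
(3, 5, 5)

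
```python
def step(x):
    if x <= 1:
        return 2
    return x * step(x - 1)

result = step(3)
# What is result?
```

step(3) = 3 * 2 * 2 = 12

Answer: 12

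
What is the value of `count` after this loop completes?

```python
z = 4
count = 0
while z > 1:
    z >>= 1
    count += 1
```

Count right shifts until 1
`count` takes the values: 0 → 1 → 2

Answer: 2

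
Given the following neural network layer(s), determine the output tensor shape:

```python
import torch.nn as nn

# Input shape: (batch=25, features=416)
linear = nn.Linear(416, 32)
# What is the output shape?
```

Input: (25, 416) -> Output: (25, 32)

Answer: (25, 32)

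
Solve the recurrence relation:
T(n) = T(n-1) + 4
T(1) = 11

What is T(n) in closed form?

Unrolling: T(n) = T(1) + 4·(n-1) = 11 + 4(n-1) = 4n + 7.

Answer: T(n) = 4n + 7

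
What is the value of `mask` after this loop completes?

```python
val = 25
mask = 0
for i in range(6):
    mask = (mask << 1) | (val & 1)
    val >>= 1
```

Reverse lowest 6 bits of 25
`mask` takes the values: 0 → 1 → 2 → 4 → 9 → 19 → 38

Answer: 38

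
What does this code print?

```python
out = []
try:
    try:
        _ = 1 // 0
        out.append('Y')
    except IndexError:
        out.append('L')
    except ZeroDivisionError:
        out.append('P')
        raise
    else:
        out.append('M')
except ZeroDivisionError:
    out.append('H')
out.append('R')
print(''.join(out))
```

Execution trace: 'P' (inner except ZeroDivisionError) → 'H' (outer except ZeroDivisionError) → 'R' (after the try/except). Output: PHR

Answer: PHR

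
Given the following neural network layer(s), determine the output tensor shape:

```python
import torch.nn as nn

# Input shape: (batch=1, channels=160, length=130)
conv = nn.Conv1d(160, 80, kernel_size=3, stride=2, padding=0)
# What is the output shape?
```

Input: (1, 160, 130) -> Output: (1, 80, 64)

Answer: (1, 80, 64)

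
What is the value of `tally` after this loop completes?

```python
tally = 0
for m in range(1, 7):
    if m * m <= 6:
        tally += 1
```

Count numbers where m² ≤ 6
`tally` takes the values: 0 → 1 → 2

Answer: 2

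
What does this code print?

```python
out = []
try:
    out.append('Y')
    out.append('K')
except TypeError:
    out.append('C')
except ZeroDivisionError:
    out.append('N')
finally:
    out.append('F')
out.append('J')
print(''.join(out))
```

Execution trace: 'Y' (try body) → 'K' (try body, no exception) → 'F' (finally) → 'J' (after the try/except). Output: YKFJ

Answer: YKFJ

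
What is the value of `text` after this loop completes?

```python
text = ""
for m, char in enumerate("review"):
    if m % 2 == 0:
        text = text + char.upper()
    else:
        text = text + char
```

Uppercase even positions in 'review'
`text` takes the values: "" → "R" → "Re" → "ReV" → "ReVi" → "ReViE" → "ReViEw"

Answer: "ReViEw"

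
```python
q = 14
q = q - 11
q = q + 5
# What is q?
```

Trace:
`q = 14` → q = 14
`q = q - 11` → q = 3
`q = q + 5` → q = 8
So q = 8

Answer: 8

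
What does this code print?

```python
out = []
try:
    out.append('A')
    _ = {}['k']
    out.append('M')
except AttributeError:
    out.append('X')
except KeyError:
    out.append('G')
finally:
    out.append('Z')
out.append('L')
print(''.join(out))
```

Execution trace: 'A' (try body) → 'G' (except KeyError) → 'Z' (finally) → 'L' (after the try/except). Output: AGZL

Answer: AGZL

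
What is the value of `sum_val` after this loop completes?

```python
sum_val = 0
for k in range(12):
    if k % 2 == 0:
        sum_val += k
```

Sum of even numbers 0 to 11
`sum_val` takes the values: 0 → 2 → 6 → 12 → 20 → 30

Answer: 30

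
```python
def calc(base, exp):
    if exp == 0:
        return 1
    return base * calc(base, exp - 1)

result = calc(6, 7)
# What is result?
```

calc(6, 7) = 6 * 6 * 6 * 6 * 6 * 6 * 6 = 279936

Answer: 279936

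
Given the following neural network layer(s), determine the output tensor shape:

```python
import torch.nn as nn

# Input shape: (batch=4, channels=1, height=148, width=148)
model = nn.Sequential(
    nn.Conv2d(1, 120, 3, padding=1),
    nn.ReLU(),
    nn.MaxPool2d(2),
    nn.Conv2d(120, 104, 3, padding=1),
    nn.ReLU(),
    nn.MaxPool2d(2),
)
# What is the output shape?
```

Input: (4, 1, 148, 148) -> after first Conv2d: (4, 120, 148, 148) -> after first MaxPool2d: (4, 120, 74, 74) -> after second Conv2d: (4, 104, 74, 74) -> Output: (4, 104, 37, 37)

Answer: (4, 104, 37, 37)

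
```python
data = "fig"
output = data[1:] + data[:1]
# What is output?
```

Trace:
`data = "fig"` → data = 'fig'
`output = data[1:] + data[:1]` → output = 'igf'
So output = 'igf'

Answer: 'igf'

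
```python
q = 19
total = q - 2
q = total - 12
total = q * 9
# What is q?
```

Trace:
`q = 19` → q = 19
`total = q - 2` → total = 17
`q = total - 12` → q = 5
`total = q * 9` → total = 45
So q = 5

Answer: 5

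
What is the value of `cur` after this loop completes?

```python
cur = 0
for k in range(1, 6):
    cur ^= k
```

XOR of 1 to 5
`cur` takes the values: 0 → 1 → 3 → 0 → 4 → 1

Answer: 1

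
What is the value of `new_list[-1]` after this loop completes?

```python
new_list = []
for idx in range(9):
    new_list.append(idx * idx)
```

Last element of squares 0 to 8
`new_list` takes the values: [] → [0] → [0, 1] → [0, 1, 4] → [0, 1, 4, 9] → [0, 1, 4, 9, 16] → [0, 1, 4, 9, 16, 25] → [0, 1, 4, 9, 16, 25, 36] → [0, 1, 4, 9, 16, 25, 36, 49] → [0, 1, 4, 9, 16, 25, 36, 49, 64]
So `new_list[-1]` = 64

Answer: 64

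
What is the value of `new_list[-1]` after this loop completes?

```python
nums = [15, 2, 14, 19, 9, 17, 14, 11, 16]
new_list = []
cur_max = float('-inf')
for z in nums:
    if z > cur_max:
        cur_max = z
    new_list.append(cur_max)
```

Running max ends at 19
`new_list` takes the values: [] → [15] → [15, 15] → [15, 15, 15] → [15, 15, 15, 19] → [15, 15, 15, 19, 19] → [15, 15, 15, 19, 19, 19] → [15, 15, 15, 19, 19, 19, 19] → [15, 15, 15, 19, 19, 19, 19, 19] → [15, 15, 15, 19, 19, 19, 19, 19, 19]
So `new_list[-1]` = 19

Answer: 19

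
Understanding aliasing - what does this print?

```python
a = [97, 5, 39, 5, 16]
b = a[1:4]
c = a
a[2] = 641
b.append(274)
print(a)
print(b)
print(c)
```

Key concept: slice vs alias.
Step by step:
`a = [97, 5, 39, 5, 16]` → a = [97, 5, 39, 5, 16]
`b = a[1:4]` → b = [5, 39, 5]
`c = a` → c = [97, 5, 39, 5, 16] (same object as a)
`a[2] = 641` → a = [97, 5, 641, 5, 16] (same object as c); c = [97, 5, 641, 5, 16] (same object as a)
`b.append(274)` → b = [5, 39, 5, 274]
`print(a)` → prints [97, 5, 641, 5, 16]
`print(b)` → prints [5, 39, 5, 274]
`print(c)` → prints [97, 5, 641, 5, 16]

Answer:
[97, 5, 641, 5, 16]
[5, 39, 5, 274]
[97, 5, 641, 5, 16]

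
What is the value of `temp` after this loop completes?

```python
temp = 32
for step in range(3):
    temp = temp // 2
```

Halve 3 times: 32 // 2^3 = 4
`temp` takes the values: 32 → 16 → 8 → 4

Answer: 4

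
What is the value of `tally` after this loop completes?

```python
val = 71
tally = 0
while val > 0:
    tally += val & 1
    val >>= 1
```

Count set bits in 71 (binary: 0b1000111)
`tally` takes the values: 0 → 1 → 2 → 3 → 4

Answer: 4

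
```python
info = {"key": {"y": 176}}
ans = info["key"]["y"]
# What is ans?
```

Trace:
`info = {"key": {"y": 176}}` → info = {'key': {'y': 176}}
`ans = info["key"]["y"]` → ans = 176
So ans = 176

Answer: 176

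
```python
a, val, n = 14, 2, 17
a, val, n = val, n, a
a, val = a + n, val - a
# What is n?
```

Trace:
`a, val, n = 14, 2, 17` → a = 14; val = 2; n = 17
`a, val, n = val, n, a` → a = 2; val = 17; n = 14
`a, val = a + n, val - a` → a = 16; val = 15
So n = 14

Answer: 14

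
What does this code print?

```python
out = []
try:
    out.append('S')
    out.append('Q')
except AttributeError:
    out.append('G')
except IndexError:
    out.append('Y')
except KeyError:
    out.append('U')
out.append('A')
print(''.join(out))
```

Execution trace: 'S' (try body) → 'Q' (try body, no exception) → 'A' (after the try/except). Output: SQA

Answer: SQA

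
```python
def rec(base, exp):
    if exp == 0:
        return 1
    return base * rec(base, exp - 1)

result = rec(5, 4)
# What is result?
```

rec(5, 4) = 5 * 5 * 5 * 5 = 625

Answer: 625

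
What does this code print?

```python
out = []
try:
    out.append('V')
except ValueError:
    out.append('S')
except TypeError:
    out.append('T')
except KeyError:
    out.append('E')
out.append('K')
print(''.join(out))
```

Execution trace: 'V' (try body, no exception) → 'K' (after the try/except). Output: VK

Answer: VK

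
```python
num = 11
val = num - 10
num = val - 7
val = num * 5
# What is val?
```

Trace:
`num = 11` → num = 11
`val = num - 10` → val = 1
`num = val - 7` → num = -6
`val = num * 5` → val = -30
So val = -30

Answer: -30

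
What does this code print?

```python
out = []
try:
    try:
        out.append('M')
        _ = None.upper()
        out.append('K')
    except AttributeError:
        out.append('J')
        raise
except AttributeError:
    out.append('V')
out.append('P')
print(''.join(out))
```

Execution trace: 'M' (inner try body) → 'J' (inner except AttributeError) → 'V' (outer except AttributeError) → 'P' (after the try/except). Output: MJVP

Answer: MJVP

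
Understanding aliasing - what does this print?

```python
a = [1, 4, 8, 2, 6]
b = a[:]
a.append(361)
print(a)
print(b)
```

Key concept: slice [:] creates copy.
Step by step:
`a = [1, 4, 8, 2, 6]` → a = [1, 4, 8, 2, 6]
`b = a[:]` → b = [1, 4, 8, 2, 6]
`a.append(361)` → a = [1, 4, 8, 2, 6, 361]
`print(a)` → prints [1, 4, 8, 2, 6, 361]
`print(b)` → prints [1, 4, 8, 2, 6]

Answer:
[1, 4, 8, 2, 6, 361]
[1, 4, 8, 2, 6]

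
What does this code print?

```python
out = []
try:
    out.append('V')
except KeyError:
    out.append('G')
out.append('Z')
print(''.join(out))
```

Execution trace: 'V' (try body, no exception) → 'Z' (after the try/except). Output: VZ

Answer: VZ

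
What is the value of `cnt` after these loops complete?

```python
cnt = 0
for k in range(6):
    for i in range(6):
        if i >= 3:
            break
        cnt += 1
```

Inner breaks at 3, outer runs 6 times
`cnt` takes the values: 0 → 1 → 2 → 3 → 4 → 5 → 6 → 7 → 8 → 9 → 10 → 11 → 12 → 13 → 14 → 15 → 16 → 17 → 18

Answer: 18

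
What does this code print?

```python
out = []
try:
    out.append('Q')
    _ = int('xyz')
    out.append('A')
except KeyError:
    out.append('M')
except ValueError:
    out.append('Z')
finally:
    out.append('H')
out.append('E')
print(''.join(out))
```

Execution trace: 'Q' (try body) → 'Z' (except ValueError) → 'H' (finally) → 'E' (after the try/except). Output: QZHE

Answer: QZHE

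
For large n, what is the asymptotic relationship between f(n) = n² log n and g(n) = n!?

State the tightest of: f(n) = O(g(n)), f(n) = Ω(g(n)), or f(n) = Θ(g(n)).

n² log n vs n!: f(n) = O(g(n)) but not Ω(g(n)) — n! grows strictly faster than n² log n.

Answer: f(n) = O(g(n)) but not Ω(g(n)) — n! grows strictly faster than n² log n.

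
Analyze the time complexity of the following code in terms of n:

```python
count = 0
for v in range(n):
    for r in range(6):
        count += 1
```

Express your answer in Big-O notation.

Each loop level contributes: n × 1. Multiplying the contributions gives O(n).

Answer: O(n)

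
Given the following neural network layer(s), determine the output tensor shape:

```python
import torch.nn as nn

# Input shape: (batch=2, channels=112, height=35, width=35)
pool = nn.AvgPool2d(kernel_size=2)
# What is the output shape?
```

Input: (2, 112, 35, 35) -> Output: (2, 112, 17, 17)

Answer: (2, 112, 17, 17)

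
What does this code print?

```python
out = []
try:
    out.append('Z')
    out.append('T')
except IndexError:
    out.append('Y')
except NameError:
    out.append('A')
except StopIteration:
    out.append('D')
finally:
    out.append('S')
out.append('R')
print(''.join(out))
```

Execution trace: 'Z' (try body) → 'T' (try body, no exception) → 'S' (finally) → 'R' (after the try/except). Output: ZTSR

Answer: ZTSR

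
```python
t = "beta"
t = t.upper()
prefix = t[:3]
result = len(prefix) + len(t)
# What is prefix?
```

Trace:
`t = "beta"` → t = 'beta'
`t = t.upper()` → t = 'BETA'
`prefix = t[:3]` → prefix = 'BET'
`result = len(prefix) + len(t)` → result = 7
So prefix = 'BET'

Answer: 'BET'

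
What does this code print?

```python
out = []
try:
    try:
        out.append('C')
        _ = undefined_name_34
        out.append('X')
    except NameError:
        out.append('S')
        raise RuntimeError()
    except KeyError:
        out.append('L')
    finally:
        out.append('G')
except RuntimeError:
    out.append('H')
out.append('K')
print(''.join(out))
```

Execution trace: 'C' (inner try body) → 'S' (inner except NameError) → 'G' (inner finally) → 'H' (outer except RuntimeError) → 'K' (after the try/except). Output: CSGHK

Answer: CSGHK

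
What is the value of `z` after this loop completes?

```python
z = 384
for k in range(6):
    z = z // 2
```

Halve 6 times: 384 // 2^6 = 6
`z` takes the values: 384 → 192 → 96 → 48 → 24 → 12 → 6

Answer: 6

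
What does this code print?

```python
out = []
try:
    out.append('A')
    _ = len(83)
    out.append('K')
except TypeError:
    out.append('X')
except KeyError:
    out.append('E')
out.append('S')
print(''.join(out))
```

Execution trace: 'A' (try body) → 'X' (except TypeError) → 'S' (after the try/except). Output: AXS

Answer: AXS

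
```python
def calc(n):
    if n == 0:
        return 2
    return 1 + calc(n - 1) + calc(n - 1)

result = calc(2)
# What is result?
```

calc(n) = 1 + 2·calc(n-1), calc(0)=2. Closed form: (2+1)·2^2 - 1 = 11.

Answer: 11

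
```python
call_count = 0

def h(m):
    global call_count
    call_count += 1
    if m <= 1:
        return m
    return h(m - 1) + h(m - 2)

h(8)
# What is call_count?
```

Calls(m) = 1 + Calls(m-1) + Calls(m-2); Calls(0)=Calls(1)=1. For m=8 this gives 67.

Answer: 67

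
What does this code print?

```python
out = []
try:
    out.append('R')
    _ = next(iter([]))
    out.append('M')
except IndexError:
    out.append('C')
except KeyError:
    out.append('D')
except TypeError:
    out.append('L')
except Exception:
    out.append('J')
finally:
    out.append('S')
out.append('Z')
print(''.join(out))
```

Execution trace: 'R' (try body) → 'J' (except Exception) → 'S' (finally) → 'Z' (after the try/except). Output: RJSZ

Answer: RJSZ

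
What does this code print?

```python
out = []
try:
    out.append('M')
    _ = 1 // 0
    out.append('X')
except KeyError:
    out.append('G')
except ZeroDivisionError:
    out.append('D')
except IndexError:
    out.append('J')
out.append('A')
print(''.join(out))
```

Execution trace: 'M' (try body) → 'D' (except ZeroDivisionError) → 'A' (after the try/except). Output: MDA

Answer: MDA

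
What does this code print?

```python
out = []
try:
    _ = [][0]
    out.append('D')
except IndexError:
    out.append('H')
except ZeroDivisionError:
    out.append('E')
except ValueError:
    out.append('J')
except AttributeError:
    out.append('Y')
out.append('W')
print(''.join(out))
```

Execution trace: 'H' (except IndexError) → 'W' (after the try/except). Output: HW

Answer: HW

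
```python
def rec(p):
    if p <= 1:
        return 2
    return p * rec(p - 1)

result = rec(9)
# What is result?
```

rec(9) = 9 * 8 * 7 * 6 * 5 * 4 * 3 * 2 * 2 = 725760

Answer: 725760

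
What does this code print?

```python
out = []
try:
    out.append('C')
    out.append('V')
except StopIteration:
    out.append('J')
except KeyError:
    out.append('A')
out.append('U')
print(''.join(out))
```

Execution trace: 'C' (try body) → 'V' (try body, no exception) → 'U' (after the try/except). Output: CVU

Answer: CVU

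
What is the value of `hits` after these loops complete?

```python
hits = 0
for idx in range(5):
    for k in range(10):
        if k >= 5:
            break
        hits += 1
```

Inner breaks at 5, outer runs 5 times
`hits` takes the values: 0 → 1 → 2 → 3 → 4 → 5 → 6 → 7 → 8 → 9 → 10 → 11 → 12 → 13 → 14 → 15 → 16 → 17 → 18 → 19 → 20 → 21 → 22 → 23 → 24 → 25

Answer: 25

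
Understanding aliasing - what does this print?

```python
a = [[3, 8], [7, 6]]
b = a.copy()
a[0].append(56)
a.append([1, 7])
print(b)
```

Key concept: shallow copy with nested lists.
Step by step:
`a = [[3, 8], [7, 6]]` → a = [[3, 8], [7, 6]]
`b = a.copy()` → b = [[3, 8], [7, 6]]
`a[0].append(56)` → a = [[3, 8, 56], [7, 6]]; b = [[3, 8, 56], [7, 6]]
`a.append([1, 7])` → a = [[3, 8, 56], [7, 6], [1, 7]]
`print(b)` → prints [[3, 8, 56], [7, 6]]

Answer: [[3, 8, 56], [7, 6]]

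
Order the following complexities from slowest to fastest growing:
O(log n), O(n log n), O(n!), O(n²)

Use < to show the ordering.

Ordered by growth rate: O(log n) < O(n log n) < O(n²) < O(n!)

Answer: O(log n) < O(n log n) < O(n²) < O(n!)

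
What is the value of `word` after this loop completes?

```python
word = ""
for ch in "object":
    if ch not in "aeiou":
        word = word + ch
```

Remove vowels from 'object'
`word` takes the values: "" → "b" → "bj" → "bjc" → "bjct"

Answer: "bjct"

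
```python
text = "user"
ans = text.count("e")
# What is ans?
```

Trace:
`text = "user"` → text = 'user'
`ans = text.count("e")` → ans = 1
So ans = 1

Answer: 1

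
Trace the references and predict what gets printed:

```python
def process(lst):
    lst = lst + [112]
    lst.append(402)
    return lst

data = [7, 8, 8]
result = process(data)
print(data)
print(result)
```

Key concept: rebinding parameter vs mutation.
Step by step:
`data = [7, 8, 8]` → data = [7, 8, 8]
`result = process(data)` → result = [7, 8, 8, 112, 402]
`print(data)` → prints [7, 8, 8]
`print(result)` → prints [7, 8, 8, 112, 402]

Answer:
[7, 8, 8]
[7, 8, 8, 112, 402]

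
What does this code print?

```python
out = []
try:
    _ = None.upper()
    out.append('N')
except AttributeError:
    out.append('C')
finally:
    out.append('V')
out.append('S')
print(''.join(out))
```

Execution trace: 'C' (except AttributeError) → 'V' (finally) → 'S' (after the try/except). Output: CVS

Answer: CVS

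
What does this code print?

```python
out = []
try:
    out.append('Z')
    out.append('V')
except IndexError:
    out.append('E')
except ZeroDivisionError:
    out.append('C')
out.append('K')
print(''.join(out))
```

Execution trace: 'Z' (try body) → 'V' (try body, no exception) → 'K' (after the try/except). Output: ZVK

Answer: ZVK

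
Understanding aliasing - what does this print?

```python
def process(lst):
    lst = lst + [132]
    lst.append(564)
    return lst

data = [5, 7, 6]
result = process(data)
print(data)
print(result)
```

Key concept: rebinding parameter vs mutation.
Step by step:
`data = [5, 7, 6]` → data = [5, 7, 6]
`result = process(data)` → result = [5, 7, 6, 132, 564]
`print(data)` → prints [5, 7, 6]
`print(result)` → prints [5, 7, 6, 132, 564]

Answer:
[5, 7, 6]
[5, 7, 6, 132, 564]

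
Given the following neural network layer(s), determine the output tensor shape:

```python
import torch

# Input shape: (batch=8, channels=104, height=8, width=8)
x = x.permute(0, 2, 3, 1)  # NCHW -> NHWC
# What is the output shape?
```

Input: (8, 104, 8, 8) -> Output: (8, 8, 8, 104)

Answer: (8, 8, 8, 104)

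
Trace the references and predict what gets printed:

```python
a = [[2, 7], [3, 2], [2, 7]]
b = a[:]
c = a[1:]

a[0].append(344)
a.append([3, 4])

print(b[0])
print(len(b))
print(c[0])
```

Key concept: slice with nested mutation.
Step by step:
`a = [[2, 7], [3, 2], [2, 7]]` → a = [[2, 7], [3, 2], [2, 7]]
`b = a[:]` → b = [[2, 7], [3, 2], [2, 7]]
`c = a[1:]` → c = [[3, 2], [2, 7]]
`a[0].append(344)` → a = [[2, 7, 344], [3, 2], [2, 7]]; b = [[2, 7, 344], [3, 2], [2, 7]]
`a.append([3, 4])` → a = [[2, 7, 344], [3, 2], [2, 7], [3, 4]]
`print(b[0])` → prints [2, 7, 344]
`print(len(b))` → prints 3
`print(c[0])` → prints [3, 2]

Answer:
[2, 7, 344]
3
[3, 2]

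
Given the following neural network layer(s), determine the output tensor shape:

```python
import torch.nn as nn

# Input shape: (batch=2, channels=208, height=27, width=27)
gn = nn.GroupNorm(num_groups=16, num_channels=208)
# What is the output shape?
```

Input: (2, 208, 27, 27) -> Output: (2, 208, 27, 27)

Answer: (2, 208, 27, 27)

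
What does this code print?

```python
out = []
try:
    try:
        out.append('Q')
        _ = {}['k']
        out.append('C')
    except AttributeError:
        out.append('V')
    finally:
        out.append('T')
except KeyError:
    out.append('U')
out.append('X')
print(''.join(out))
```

Execution trace: 'Q' (try body) → 'T' (finally) → 'U' (outer except KeyError) → 'X' (after the try/except). Output: QTUX

Answer: QTUX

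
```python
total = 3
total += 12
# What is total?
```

Trace:
`total = 3` → total = 3
`total += 12` → total = 15
So total = 15

Answer: 15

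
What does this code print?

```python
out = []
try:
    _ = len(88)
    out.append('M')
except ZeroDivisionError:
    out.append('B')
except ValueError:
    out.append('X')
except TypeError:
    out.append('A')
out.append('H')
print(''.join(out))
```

Execution trace: 'A' (except TypeError) → 'H' (after the try/except). Output: AH

Answer: AH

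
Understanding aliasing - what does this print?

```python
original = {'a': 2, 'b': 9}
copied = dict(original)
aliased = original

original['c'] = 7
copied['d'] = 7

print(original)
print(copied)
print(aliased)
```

Key concept: dict() creates copy, assignment creates alias.
Step by step:
`original = {'a': 2, 'b': 9}` → original = {'a': 2, 'b': 9}
`copied = dict(original)` → copied = {'a': 2, 'b': 9}
`aliased = original` → aliased = {'a': 2, 'b': 9} (same object as original)
`original['c'] = 7` → original = {'a': 2, 'b': 9, 'c': 7} (same object as aliased); aliased = {'a': 2, 'b': 9, 'c': 7} (same object as original)
`copied['d'] = 7` → copied = {'a': 2, 'b': 9, 'd': 7}
`print(original)` → prints {'a': 2, 'b': 9, 'c': 7}
`print(copied)` → prints {'a': 2, 'b': 9, 'd': 7}
`print(aliased)` → prints {'a': 2, 'b': 9, 'c': 7}

Answer:
{'a': 2, 'b': 9, 'c': 7}
{'a': 2, 'b': 9, 'd': 7}
{'a': 2, 'b': 9, 'c': 7}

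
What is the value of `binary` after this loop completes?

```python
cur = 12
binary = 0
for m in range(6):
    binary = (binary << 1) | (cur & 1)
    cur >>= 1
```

Reverse lowest 6 bits of 12
`binary` takes the values: 0 → 1 → 3 → 6 → 12

Answer: 12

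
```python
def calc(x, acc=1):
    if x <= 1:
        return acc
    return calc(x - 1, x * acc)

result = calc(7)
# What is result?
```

Accumulator trace (n, acc): (7, 1) -> (6, 7) -> (5, 42) -> (4, 210) -> (3, 840) -> (2, 2520) -> (1, 5040) -> return 5040

Answer: 5040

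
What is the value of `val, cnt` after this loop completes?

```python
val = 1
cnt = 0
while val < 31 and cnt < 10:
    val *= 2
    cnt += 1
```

Double until >= 31 or 10 iterations
`val, cnt` takes the values: (1, 0) → (2, 0) → (2, 1) → (4, 1) → (4, 2) → (8, 2) → (8, 3) → (16, 3) → (16, 4) → (32, 4) → (32, 5)

Answer: 32, 5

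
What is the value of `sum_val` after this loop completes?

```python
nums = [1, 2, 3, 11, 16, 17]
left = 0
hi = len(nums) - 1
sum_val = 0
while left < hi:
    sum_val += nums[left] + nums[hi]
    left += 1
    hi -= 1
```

Sum of pairs from ends
`sum_val` takes the values: 0 → 18 → 36 → 50

Answer: 50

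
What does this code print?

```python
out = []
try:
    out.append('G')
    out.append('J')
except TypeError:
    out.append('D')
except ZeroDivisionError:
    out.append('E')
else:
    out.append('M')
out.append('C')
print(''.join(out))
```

Execution trace: 'G' (try body) → 'J' (try body, no exception) → 'M' (else) → 'C' (after the try/except). Output: GJMC

Answer: GJMC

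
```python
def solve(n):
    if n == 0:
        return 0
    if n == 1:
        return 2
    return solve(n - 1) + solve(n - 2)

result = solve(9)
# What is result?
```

Build up from base cases: solve(0)=0, solve(1)=2, solve(2)=2, solve(3)=4, solve(4)=6, solve(5)=10, solve(6)=16, ..., solve(9)=68

Answer: 68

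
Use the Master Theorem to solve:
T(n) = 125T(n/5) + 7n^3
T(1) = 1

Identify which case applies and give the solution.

a=125, b=5, f(n)=7n^3. log_5(125) = 3. Since c=3 = 3, Case 2 applies: T(n) = Θ(n^log_b(a) · log n) = O(n^3 log n).

Answer: O(n^3 log n) - Case 2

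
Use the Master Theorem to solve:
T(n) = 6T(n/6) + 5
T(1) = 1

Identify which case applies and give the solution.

a=6, b=6, f(n)=5. log_6(6) = 1. Since c=0 < 1, Case 1 applies: T(n) = Θ(n^log_b(a)) = O(n).

Answer: O(n) - Case 1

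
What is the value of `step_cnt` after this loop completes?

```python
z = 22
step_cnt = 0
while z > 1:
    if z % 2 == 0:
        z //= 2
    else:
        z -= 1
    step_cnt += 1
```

Steps to reduce 22 to 1
`step_cnt` takes the values: 0 → 1 → 2 → 3 → 4 → 5 → 6

Answer: 6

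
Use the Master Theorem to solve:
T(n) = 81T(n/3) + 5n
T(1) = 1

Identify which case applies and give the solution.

a=81, b=3, f(n)=5n. log_3(81) = 4. Since c=1 < 4, Case 1 applies: T(n) = Θ(n^log_b(a)) = O(n^4).

Answer: O(n^4) - Case 1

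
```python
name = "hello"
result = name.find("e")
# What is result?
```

Trace:
`name = "hello"` → name = 'hello'
`result = name.find("e")` → result = 1
So result = 1

Answer: 1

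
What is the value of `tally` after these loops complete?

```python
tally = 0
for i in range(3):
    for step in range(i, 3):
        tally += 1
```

Upper triangle: 3 + 2 + ... + 1
`tally` takes the values: 0 → 1 → 2 → 3 → 4 → 5 → 6

Answer: 6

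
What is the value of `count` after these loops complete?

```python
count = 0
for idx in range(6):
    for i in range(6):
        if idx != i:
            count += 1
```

6² - 6 (exclude diagonal)
`count` takes the values: 0 → 1 → 2 → 3 → 4 → 5 → 6 → 7 → 8 → 9 → 10 → 11 → 12 → 13 → 14 → 15 → 16 → 17 → 18 → 19 → 20 → 21 → 22 → 23 → 24 → 25 → 26 → 27 → 28 → 29 → 30

Answer: 30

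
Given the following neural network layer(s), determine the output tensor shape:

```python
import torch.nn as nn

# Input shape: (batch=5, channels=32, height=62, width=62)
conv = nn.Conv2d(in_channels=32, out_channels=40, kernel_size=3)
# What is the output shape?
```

Input: (5, 32, 62, 62) -> Output: (5, 40, 60, 60)

Answer: (5, 40, 60, 60)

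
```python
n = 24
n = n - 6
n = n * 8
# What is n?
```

Trace:
`n = 24` → n = 24
`n = n - 6` → n = 18
`n = n * 8` → n = 144
So n = 144

Answer: 144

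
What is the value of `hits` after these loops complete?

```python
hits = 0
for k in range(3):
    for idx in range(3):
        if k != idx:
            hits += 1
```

3² - 3 (exclude diagonal)
`hits` takes the values: 0 → 1 → 2 → 3 → 4 → 5 → 6

Answer: 6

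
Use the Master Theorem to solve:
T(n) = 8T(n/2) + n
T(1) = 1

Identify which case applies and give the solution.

a=8, b=2, f(n)=n. log_2(8) = 3. Since c=1 < 3, Case 1 applies: T(n) = Θ(n^log_b(a)) = O(n^3).

Answer: O(n^3) - Case 1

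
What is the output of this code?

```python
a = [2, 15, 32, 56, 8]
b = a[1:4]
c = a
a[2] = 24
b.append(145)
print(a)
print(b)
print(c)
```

Key concept: slice vs alias.
Step by step:
`a = [2, 15, 32, 56, 8]` → a = [2, 15, 32, 56, 8]
`b = a[1:4]` → b = [15, 32, 56]
`c = a` → c = [2, 15, 32, 56, 8] (same object as a)
`a[2] = 24` → a = [2, 15, 24, 56, 8] (same object as c); c = [2, 15, 24, 56, 8] (same object as a)
`b.append(145)` → b = [15, 32, 56, 145]
`print(a)` → prints [2, 15, 24, 56, 8]
`print(b)` → prints [15, 32, 56, 145]
`print(c)` → prints [2, 15, 24, 56, 8]

Answer:
[2, 15, 24, 56, 8]
[15, 32, 56, 145]
[2, 15, 24, 56, 8]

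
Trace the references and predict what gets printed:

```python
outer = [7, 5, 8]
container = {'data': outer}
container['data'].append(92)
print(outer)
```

Key concept: dict holds reference to list.
Step by step:
`outer = [7, 5, 8]` → outer = [7, 5, 8]
`container = {'data': outer}` → container = {'data': [7, 5, 8]}
`container['data'].append(92)` → outer = [7, 5, 8, 92]; container = {'data': [7, 5, 8, 92]}
`print(outer)` → prints [7, 5, 8, 92]

Answer: [7, 5, 8, 92]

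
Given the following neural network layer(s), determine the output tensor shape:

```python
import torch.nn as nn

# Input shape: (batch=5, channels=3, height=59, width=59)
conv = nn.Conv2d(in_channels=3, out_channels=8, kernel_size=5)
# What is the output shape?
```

Input: (5, 3, 59, 59) -> Output: (5, 8, 55, 55)

Answer: (5, 8, 55, 55)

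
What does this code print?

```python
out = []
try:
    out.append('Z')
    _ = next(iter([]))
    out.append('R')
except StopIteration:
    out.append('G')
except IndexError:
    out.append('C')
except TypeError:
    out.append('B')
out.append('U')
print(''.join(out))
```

Execution trace: 'Z' (try body) → 'G' (except StopIteration) → 'U' (after the try/except). Output: ZGU

Answer: ZGU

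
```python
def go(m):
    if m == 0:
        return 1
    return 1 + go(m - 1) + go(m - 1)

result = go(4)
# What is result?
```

go(m) = 1 + 2·go(m-1), go(0)=1. Closed form: (1+1)·2^4 - 1 = 31.

Answer: 31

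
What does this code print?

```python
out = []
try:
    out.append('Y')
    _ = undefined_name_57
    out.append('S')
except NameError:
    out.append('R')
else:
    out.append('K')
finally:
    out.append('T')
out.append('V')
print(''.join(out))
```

Execution trace: 'Y' (try body) → 'R' (except NameError) → 'T' (finally) → 'V' (after the try/except). Output: YRTV

Answer: YRTV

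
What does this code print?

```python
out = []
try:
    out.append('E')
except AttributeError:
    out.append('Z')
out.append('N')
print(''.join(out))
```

Execution trace: 'E' (try body, no exception) → 'N' (after the try/except). Output: EN

Answer: EN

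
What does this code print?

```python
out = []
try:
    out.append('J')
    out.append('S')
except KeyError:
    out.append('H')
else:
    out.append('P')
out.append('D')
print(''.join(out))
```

Execution trace: 'J' (try body) → 'S' (try body, no exception) → 'P' (else) → 'D' (after the try/except). Output: JSPD

Answer: JSPD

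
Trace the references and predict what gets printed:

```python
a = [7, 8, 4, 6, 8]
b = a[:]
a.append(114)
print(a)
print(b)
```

Key concept: slice [:] creates copy.
Step by step:
`a = [7, 8, 4, 6, 8]` → a = [7, 8, 4, 6, 8]
`b = a[:]` → b = [7, 8, 4, 6, 8]
`a.append(114)` → a = [7, 8, 4, 6, 8, 114]
`print(a)` → prints [7, 8, 4, 6, 8, 114]
`print(b)` → prints [7, 8, 4, 6, 8]

Answer:
[7, 8, 4, 6, 8, 114]
[7, 8, 4, 6, 8]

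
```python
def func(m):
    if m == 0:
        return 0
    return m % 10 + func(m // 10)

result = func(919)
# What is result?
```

Sum of digits of 919: 9 + 1 + 9 = 19

Answer: 19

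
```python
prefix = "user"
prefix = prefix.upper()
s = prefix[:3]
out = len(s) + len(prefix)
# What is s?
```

Trace:
`prefix = "user"` → prefix = 'user'
`prefix = prefix.upper()` → prefix = 'USER'
`s = prefix[:3]` → s = 'USE'
`out = len(s) + len(prefix)` → out = 7
So s = 'USE'

Answer: 'USE'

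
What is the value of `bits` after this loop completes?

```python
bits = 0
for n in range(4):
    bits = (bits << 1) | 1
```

Build 4 consecutive 1-bits: 0b1111
`bits` takes the values: 0 → 1 → 3 → 7 → 15

Answer: 15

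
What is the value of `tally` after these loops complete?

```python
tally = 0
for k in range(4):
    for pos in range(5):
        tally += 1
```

4 * 5 = 20
`tally` takes the values: 0 → 1 → 2 → 3 → 4 → 5 → 6 → 7 → 8 → 9 → 10 → 11 → 12 → 13 → 14 → 15 → 16 → 17 → 18 → 19 → 20

Answer: 20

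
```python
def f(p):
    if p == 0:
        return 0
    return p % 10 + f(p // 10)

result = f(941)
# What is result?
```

Sum of digits of 941: 1 + 4 + 9 = 14

Answer: 14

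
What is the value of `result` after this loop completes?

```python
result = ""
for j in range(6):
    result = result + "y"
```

Repeat 'y' 6 times
`result` takes the values: "" → "y" → "yy" → "yyy" → "yyyy" → "yyyyy" → "yyyyyy"

Answer: "yyyyyy"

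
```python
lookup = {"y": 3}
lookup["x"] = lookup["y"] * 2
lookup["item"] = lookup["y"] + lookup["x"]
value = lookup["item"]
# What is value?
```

Trace:
`lookup = {"y": 3}` → lookup = {'y': 3}
`lookup["x"] = lookup["y"] * 2` → lookup = {'y': 3, 'x': 6}
`lookup["item"] = lookup["y"] + lookup["x"]` → lookup = {'y': 3, 'x': 6, 'item': 9}
`value = lookup["item"]` → value = 9
So value = 9

Answer: 9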